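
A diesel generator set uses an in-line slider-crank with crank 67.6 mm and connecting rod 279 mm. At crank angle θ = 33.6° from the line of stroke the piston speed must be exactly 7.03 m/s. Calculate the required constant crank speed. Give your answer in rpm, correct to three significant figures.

1490

For an in-line slider-crank, |v_piston| = rω|sinθ|·[1 + r cosθ/√(L² − r² sin²θ)].
With r = 0.0676 m, L = 0.279 m, θ = 33.6°: the bracketed kinematic factor |dx/dθ| = 0.045028 m.
ω = v/|dx/dθ| = 7.03/0.045028 = 156.13 rad/s.
N = 60ω/(2π) = 1490.9 rpm.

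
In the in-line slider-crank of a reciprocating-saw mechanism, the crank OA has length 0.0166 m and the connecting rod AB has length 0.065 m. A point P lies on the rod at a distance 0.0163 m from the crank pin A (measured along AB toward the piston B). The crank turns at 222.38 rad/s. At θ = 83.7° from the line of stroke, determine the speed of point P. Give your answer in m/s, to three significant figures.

ω = 222.4 rad/s.  Crank-pin speed |V_A| = rω = 3.6915 m/s, perpendicular to OA.
Rod angle: sinφ = −(r/L) sinθ ⇒ φ = -14.705°; ω_rod = −rω cosθ/√(L²−r²sin²θ) = -6.4431 rad/s.
V_P = V_A + ω_rod × AP, with AP = 0.0163 m along the rod.
Components: V_Px = −rω sinθ − a·ω_rod·sinφ = -3.6959 m/s;  V_Py = rω cosθ + a·ω_rod·cosφ = +0.3035 m/s.
|V_P| = √(V_Px² + V_Py²) = 3.7083 m/s.

3.71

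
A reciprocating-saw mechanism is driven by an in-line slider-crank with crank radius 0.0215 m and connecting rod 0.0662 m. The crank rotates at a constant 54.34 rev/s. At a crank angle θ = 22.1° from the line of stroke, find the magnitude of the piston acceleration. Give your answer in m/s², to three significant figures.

2920

ω = 2π·54.3 = 341.4 rad/s
x(θ) = r cosθ + √(L² − r² sin²θ); with ω constant, a = ω²·d²x/dθ².
d²x/dθ² = −r cosθ − r²(cos2θ)/√u − r⁴ sin²2θ/(4u^{3/2}),  u = L² − r² sin²θ = 0.00431701 m².
Substituting r = 0.0215 m, L = 0.0662 m, θ = 22.1°: d²x/dθ² = -0.025056 m.
a = ω²·d²x/dθ² = (341.4)²·(-0.025056) = -2920.8 m/s²;  |a| = 2920.8 m/s².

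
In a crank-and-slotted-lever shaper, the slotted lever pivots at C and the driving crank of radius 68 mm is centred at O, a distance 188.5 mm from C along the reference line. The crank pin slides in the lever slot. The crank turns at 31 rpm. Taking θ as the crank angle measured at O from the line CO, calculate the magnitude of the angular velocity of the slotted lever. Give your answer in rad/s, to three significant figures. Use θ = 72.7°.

0.573

ω = 3.246 rad/s (from 31 rpm).
Crank pin A relative to C: A = (d + r cosθ, r sinθ); lever angle φ = atan2(r sinθ, d + r cosθ).
Differentiating tanφ: φ̇ = rω(d cosθ + r)/(d² + r² + 2dr cosθ).
d² + r² + 2dr cosθ = |CA|² = 0.0477798 m²;  d cosθ + r = +0.12406 m.
|ω_lever| = |0.068·3.246·+0.12406| / 0.0477798 = 0.57315 rad/s.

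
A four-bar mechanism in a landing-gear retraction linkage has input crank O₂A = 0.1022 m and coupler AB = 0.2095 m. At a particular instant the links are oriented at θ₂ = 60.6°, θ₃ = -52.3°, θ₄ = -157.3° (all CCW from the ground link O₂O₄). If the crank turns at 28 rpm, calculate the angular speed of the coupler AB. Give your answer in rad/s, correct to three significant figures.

ω₂ = 2.932 rad/s (from 28 rpm).
Differentiating the loop-closure r₂e^{iθ₂}+r₃e^{iθ₃}=r₁+r₄e^{iθ₄} gives r₂ω₂e^{iθ₂}+r₃ω₃e^{iθ₃}=r₄ω₄e^{iθ₄}.
Eliminating the other unknown: ω₃ = r₂ω₂ sin(θ₄−θ₂) / [r₃ sin(θ₃−θ₄)].
Numerator sine = +0.61429; denominator sine = +0.96593.
Result = 0.1022·2.932·(+0.61429) / (0.2095·(+0.96593)) = +0.90966 rad/s; magnitude 0.90966 rad/s.

0.910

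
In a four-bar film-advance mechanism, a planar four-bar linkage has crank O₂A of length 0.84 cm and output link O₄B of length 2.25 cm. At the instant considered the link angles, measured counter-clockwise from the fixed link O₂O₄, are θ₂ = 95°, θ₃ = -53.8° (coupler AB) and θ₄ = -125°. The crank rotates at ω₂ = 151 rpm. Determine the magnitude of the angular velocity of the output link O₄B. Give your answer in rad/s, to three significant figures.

3.23

ω₂ = 15.81 rad/s (from 151 rpm).
Differentiating the loop-closure r₂e^{iθ₂}+r₃e^{iθ₃}=r₁+r₄e^{iθ₄} gives r₂ω₂e^{iθ₂}+r₃ω₃e^{iθ₃}=r₄ω₄e^{iθ₄}.
Eliminating the other unknown: ω₄ = r₂ω₂ sin(θ₂−θ₃) / [r₄ sin(θ₄−θ₃)].
Numerator sine = +0.51803; denominator sine = -0.94665.
Result = 0.0084·15.81·(+0.51803) / (0.0225·(-0.94665)) = -3.2305 rad/s; magnitude 3.2305 rad/s.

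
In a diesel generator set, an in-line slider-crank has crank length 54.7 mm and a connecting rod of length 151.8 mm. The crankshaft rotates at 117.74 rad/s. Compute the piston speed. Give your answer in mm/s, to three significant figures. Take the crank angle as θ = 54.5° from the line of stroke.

ω = 117.7 rad/s
For an in-line slider-crank, x = r cosθ + √(L² − r² sin²θ), so v = −rω sinθ·[1 + r cosθ/√(L² − r² sin²θ)].
With r = 0.0547 m, L = 0.1518 m, θ = 54.5°: √(L² − r² sin²θ) = 0.14512 m.
v = −0.0547·117.7·0.81412·[1 + 0.0547·0.58070/0.14512] = -6.3909 m/s.
|v| = 6.3909 m/s = 6390.9 mm/s.

6390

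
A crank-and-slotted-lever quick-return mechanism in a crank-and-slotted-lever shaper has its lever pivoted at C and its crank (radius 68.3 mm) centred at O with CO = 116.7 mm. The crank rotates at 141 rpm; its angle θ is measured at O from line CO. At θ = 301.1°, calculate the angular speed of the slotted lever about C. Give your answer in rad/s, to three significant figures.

4.89

ω = 14.77 rad/s (from 141 rpm).
Crank pin A relative to C: A = (d + r cosθ, r sinθ); lever angle φ = atan2(r sinθ, d + r cosθ).
Differentiating tanφ: φ̇ = rω(d cosθ + r)/(d² + r² + 2dr cosθ).
d² + r² + 2dr cosθ = |CA|² = 0.026518 m²;  d cosθ + r = +0.12858 m.
|ω_lever| = |0.0683·14.77·+0.12858| / 0.026518 = 4.8899 rad/s.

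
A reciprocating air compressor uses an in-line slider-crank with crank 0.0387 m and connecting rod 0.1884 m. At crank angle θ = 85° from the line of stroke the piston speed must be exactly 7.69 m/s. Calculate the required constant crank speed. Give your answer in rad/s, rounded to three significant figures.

196

For an in-line slider-crank, |v_piston| = rω|sinθ|·[1 + r cosθ/√(L² − r² sin²θ)].
With r = 0.0387 m, L = 0.1884 m, θ = 85°: the bracketed kinematic factor |dx/dθ| = 0.039258 m.
ω = v/|dx/dθ| = 7.69/0.039258 = 195.88 rad/s.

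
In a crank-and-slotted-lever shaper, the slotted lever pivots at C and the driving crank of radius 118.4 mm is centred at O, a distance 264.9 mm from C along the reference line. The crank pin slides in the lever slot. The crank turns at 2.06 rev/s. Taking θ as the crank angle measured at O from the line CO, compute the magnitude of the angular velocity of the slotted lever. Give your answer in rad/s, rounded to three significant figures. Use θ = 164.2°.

8.78

ω = 12.94 rad/s (from 2.06 rev/s).
Crank pin A relative to C: A = (d + r cosθ, r sinθ); lever angle φ = atan2(r sinθ, d + r cosθ).
Differentiating tanφ: φ̇ = rω(d cosθ + r)/(d² + r² + 2dr cosθ).
d² + r² + 2dr cosθ = |CA|² = 0.0238323 m²;  d cosθ + r = -0.13649 m.
|ω_lever| = |0.1184·12.94·-0.13649| / 0.0238323 = 8.7769 rad/s.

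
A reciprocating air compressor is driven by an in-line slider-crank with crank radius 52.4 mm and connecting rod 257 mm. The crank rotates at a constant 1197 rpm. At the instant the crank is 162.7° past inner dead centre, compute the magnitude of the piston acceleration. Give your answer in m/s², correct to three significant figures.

647

ω = 2π·1197/60 = 125.3 rad/s
x(θ) = r cosθ + √(L² − r² sin²θ); with ω constant, a = ω²·d²x/dθ².
d²x/dθ² = −r cosθ − r²(cos2θ)/√u − r⁴ sin²2θ/(4u^{3/2}),  u = L² − r² sin²θ = 0.0658062 m².
Substituting r = 0.0524 m, L = 0.257 m, θ = 162.7°: d²x/dθ² = +0.041183 m.
a = ω²·d²x/dθ² = (125.3)²·(+0.041183) = +647.09 m/s²;  |a| = 647.09 m/s².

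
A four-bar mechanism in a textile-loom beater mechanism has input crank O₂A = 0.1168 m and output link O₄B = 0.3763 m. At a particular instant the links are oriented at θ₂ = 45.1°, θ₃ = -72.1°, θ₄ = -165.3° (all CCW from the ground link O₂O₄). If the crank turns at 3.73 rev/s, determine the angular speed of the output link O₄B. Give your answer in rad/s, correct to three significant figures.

6.48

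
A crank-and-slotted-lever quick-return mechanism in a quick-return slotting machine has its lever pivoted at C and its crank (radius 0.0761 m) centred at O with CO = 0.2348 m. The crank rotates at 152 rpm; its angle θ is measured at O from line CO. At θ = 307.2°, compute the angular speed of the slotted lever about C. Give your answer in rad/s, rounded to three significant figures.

3.20

ω = 15.92 rad/s (from 152 rpm).
Crank pin A relative to C: A = (d + r cosθ, r sinθ); lever angle φ = atan2(r sinθ, d + r cosθ).
Differentiating tanφ: φ̇ = rω(d cosθ + r)/(d² + r² + 2dr cosθ).
d² + r² + 2dr cosθ = |CA|² = 0.0825285 m²;  d cosθ + r = +0.21806 m.
|ω_lever| = |0.0761·15.92·+0.21806| / 0.0825285 = 3.2006 rad/s.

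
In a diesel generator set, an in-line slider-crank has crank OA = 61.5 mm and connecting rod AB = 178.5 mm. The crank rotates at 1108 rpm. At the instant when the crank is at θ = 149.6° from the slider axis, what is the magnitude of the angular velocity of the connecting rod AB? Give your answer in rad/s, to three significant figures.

ω = 116 rad/s (converted from 1108 rpm).
The rod makes angle φ with the slider axis where L sinφ = r sinθ; differentiating, L cosφ·φ̇ = r ω cosθ.
L cosφ = √(L² − r² sin²θ) = 0.17577 m.
|ω_rod| = r ω |cosθ| / √(L² − r² sin²θ) = 0.0615·116·0.86251/0.17577 = 35.017 rad/s.

35.0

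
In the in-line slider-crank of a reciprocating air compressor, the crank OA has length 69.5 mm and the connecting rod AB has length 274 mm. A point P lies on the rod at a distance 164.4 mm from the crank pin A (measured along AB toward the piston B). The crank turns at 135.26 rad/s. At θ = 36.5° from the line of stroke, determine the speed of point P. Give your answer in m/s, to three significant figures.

ω = 135.3 rad/s.  Crank-pin speed |V_A| = rω = 9.4006 m/s, perpendicular to OA.
Rod angle: sinφ = −(r/L) sinθ ⇒ φ = -8.678°; ω_rod = −rω cosθ/√(L²−r²sin²θ) = -27.899 rad/s.
V_P = V_A + ω_rod × AP, with AP = 0.1644 m along the rod.
Components: V_Px = −rω sinθ − a·ω_rod·sinφ = -6.2837 m/s;  V_Py = rω cosθ + a·ω_rod·cosφ = +3.0227 m/s.
|V_P| = √(V_Px² + V_Py²) = 6.9729 m/s.

6.97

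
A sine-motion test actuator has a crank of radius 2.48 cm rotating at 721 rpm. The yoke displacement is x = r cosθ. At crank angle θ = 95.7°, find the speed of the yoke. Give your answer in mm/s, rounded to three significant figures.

ω = 75.5 rad/s (from 721 rpm).
x = r cosθ ⇒ ẋ = −rω sinθ.
|v| = rω|sinθ| = 0.0248·75.5·|sin 95.7°| = 1.8632 m/s = 1863.2 mm/s.

1860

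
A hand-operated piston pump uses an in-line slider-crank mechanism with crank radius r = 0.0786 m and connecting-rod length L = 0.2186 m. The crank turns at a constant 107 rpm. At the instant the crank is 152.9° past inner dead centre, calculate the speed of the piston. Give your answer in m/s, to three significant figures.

ω = 2π·107/60 = 11.21 rad/s
For an in-line slider-crank, x = r cosθ + √(L² − r² sin²θ), so v = −rω sinθ·[1 + r cosθ/√(L² − r² sin²θ)].
With r = 0.0786 m, L = 0.2186 m, θ = 152.9°: √(L² − r² sin²θ) = 0.21565 m.
v = −0.0786·11.21·0.45554·[1 + 0.0786·-0.89021/0.21565] = -0.27103 m/s.
|v| = 0.27103 m/s.

0.271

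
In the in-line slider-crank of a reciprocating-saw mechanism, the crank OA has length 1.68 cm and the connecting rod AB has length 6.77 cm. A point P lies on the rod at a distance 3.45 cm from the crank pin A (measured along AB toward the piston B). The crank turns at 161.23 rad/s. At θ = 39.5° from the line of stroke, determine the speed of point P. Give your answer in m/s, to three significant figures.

ω = 161.2 rad/s.  Crank-pin speed |V_A| = rω = 2.7087 m/s, perpendicular to OA.
Rod angle: sinφ = −(r/L) sinθ ⇒ φ = -9.082°; ω_rod = −rω cosθ/√(L²−r²sin²θ) = -31.264 rad/s.
V_P = V_A + ω_rod × AP, with AP = 0.0345 m along the rod.
Components: V_Px = −rω sinθ − a·ω_rod·sinφ = -1.8932 m/s;  V_Py = rω cosθ + a·ω_rod·cosφ = +1.025 m/s.
|V_P| = √(V_Px² + V_Py²) = 2.1528 m/s.

2.15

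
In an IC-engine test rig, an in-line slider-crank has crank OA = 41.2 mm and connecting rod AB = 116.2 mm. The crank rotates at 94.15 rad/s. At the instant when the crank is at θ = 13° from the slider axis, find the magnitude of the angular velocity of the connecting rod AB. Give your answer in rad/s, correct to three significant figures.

ω = 94.15 rad/s
The rod makes angle φ with the slider axis where L sinφ = r sinθ; differentiating, L cosφ·φ̇ = r ω cosθ.
L cosφ = √(L² − r² sin²θ) = 0.11583 m.
|ω_rod| = r ω |cosθ| / √(L² − r² sin²θ) = 0.0412·94.15·0.97437/0.11583 = 32.63 rad/s.

32.6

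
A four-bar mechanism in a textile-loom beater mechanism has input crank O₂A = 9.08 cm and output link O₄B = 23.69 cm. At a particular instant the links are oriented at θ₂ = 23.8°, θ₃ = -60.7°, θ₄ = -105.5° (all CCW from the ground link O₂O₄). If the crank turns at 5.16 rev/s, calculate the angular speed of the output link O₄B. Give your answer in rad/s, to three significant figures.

ω₂ = 32.42 rad/s (from 5.16 rev/s).
Differentiating the loop-closure r₂e^{iθ₂}+r₃e^{iθ₃}=r₁+r₄e^{iθ₄} gives r₂ω₂e^{iθ₂}+r₃ω₃e^{iθ₃}=r₄ω₄e^{iθ₄}.
Eliminating the other unknown: ω₄ = r₂ω₂ sin(θ₂−θ₃) / [r₄ sin(θ₄−θ₃)].
Numerator sine = +0.99540; denominator sine = -0.70463.
Result = 0.0908·32.42·(+0.99540) / (0.2369·(-0.70463)) = -17.554 rad/s; magnitude 17.554 rad/s.

17.6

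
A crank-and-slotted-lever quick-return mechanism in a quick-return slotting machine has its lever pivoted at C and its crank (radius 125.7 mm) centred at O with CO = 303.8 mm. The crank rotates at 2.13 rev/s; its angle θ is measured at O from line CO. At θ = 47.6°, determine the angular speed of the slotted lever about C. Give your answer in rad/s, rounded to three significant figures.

3.48

ω = 13.38 rad/s (from 2.13 rev/s).
Crank pin A relative to C: A = (d + r cosθ, r sinθ); lever angle φ = atan2(r sinθ, d + r cosθ).
Differentiating tanφ: φ̇ = rω(d cosθ + r)/(d² + r² + 2dr cosθ).
d² + r² + 2dr cosθ = |CA|² = 0.159595 m²;  d cosθ + r = +0.33055 m.
|ω_lever| = |0.1257·13.38·+0.33055| / 0.159595 = 3.4843 rad/s.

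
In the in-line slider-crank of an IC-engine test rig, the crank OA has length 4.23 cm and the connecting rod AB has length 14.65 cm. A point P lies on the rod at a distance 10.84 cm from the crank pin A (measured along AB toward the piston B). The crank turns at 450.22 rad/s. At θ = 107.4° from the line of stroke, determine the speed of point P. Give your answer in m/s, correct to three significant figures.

ω = 450.2 rad/s.  Crank-pin speed |V_A| = rω = 19.044 m/s, perpendicular to OA.
Rod angle: sinφ = −(r/L) sinθ ⇒ φ = -15.993°; ω_rod = −rω cosθ/√(L²−r²sin²θ) = +40.439 rad/s.
V_P = V_A + ω_rod × AP, with AP = 0.1084 m along the rod.
Components: V_Px = −rω sinθ − a·ω_rod·sinφ = -16.965 m/s;  V_Py = rω cosθ + a·ω_rod·cosφ = -1.4811 m/s.
|V_P| = √(V_Px² + V_Py²) = 17.03 m/s.

17.0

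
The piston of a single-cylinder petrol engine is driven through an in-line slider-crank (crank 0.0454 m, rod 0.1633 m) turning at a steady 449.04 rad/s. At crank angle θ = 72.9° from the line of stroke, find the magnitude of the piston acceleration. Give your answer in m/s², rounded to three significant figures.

526

ω = 449 rad/s
x(θ) = r cosθ + √(L² − r² sin²θ); with ω constant, a = ω²·d²x/dθ².
d²x/dθ² = −r cosθ − r²(cos2θ)/√u − r⁴ sin²2θ/(4u^{3/2}),  u = L² − r² sin²θ = 0.0247839 m².
Substituting r = 0.0454 m, L = 0.1633 m, θ = 72.9°: d²x/dθ² = -0.0026068 m.
a = ω²·d²x/dθ² = (449)²·(-0.0026068) = -525.62 m/s²;  |a| = 525.62 m/s².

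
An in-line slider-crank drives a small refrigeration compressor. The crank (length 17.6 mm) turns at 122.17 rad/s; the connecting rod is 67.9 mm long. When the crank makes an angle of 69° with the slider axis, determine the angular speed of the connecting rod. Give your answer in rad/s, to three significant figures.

ω = 122.2 rad/s
The rod makes angle φ with the slider axis where L sinφ = r sinθ; differentiating, L cosφ·φ̇ = r ω cosθ.
L cosφ = √(L² − r² sin²θ) = 0.065882 m.
|ω_rod| = r ω |cosθ| / √(L² − r² sin²θ) = 0.0176·122.2·0.35837/0.065882 = 11.696 rad/s.

11.7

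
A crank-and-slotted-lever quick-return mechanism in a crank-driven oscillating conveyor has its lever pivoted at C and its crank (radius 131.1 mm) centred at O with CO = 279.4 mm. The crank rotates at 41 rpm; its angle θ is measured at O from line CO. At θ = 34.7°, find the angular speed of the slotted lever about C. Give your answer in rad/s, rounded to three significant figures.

1.31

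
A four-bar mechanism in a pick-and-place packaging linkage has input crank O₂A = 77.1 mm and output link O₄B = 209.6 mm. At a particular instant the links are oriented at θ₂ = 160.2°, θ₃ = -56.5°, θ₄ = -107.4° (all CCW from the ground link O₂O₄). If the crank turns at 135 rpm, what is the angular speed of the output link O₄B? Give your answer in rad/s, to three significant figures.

4.00

ω₂ = 14.14 rad/s (from 135 rpm).
Differentiating the loop-closure r₂e^{iθ₂}+r₃e^{iθ₃}=r₁+r₄e^{iθ₄} gives r₂ω₂e^{iθ₂}+r₃ω₃e^{iθ₃}=r₄ω₄e^{iθ₄}.
Eliminating the other unknown: ω₄ = r₂ω₂ sin(θ₂−θ₃) / [r₄ sin(θ₄−θ₃)].
Numerator sine = -0.59763; denominator sine = -0.77605.
Result = 0.0771·14.14·(-0.59763) / (0.2096·(-0.77605)) = +4.0047 rad/s; magnitude 4.0047 rad/s.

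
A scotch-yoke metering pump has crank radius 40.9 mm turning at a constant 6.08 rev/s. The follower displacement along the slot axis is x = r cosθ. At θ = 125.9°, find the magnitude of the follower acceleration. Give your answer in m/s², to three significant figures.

35.0

ω = 38.2 rad/s (from 6.08 rev/s).
x = r cosθ ⇒ ẍ = −rω² cosθ (ω constant).
|a| = rω²|cosθ| = 0.0409·(38.2)²·|cos 125.9°| = 35 m/s².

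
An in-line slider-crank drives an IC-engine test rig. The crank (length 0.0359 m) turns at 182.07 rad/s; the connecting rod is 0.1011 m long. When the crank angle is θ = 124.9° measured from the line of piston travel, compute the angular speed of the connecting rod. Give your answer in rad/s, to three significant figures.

ω = 182.1 rad/s
The rod makes angle φ with the slider axis where L sinφ = r sinθ; differentiating, L cosφ·φ̇ = r ω cosθ.
L cosφ = √(L² − r² sin²θ) = 0.096718 m.
|ω_rod| = r ω |cosθ| / √(L² − r² sin²θ) = 0.0359·182.1·0.57215/0.096718 = 38.666 rad/s.

38.7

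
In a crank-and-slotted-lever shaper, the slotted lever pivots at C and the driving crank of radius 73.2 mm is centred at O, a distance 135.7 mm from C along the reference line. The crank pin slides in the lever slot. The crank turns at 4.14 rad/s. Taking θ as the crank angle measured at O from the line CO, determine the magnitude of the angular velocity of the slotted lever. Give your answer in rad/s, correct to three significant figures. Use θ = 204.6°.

2.66

ω = 4.14 rad/s
Crank pin A relative to C: A = (d + r cosθ, r sinθ); lever angle φ = atan2(r sinθ, d + r cosθ).
Differentiating tanφ: φ̇ = rω(d cosθ + r)/(d² + r² + 2dr cosθ).
d² + r² + 2dr cosθ = |CA|² = 0.00570941 m²;  d cosθ + r = -0.050183 m.
|ω_lever| = |0.0732·4.14·-0.050183| / 0.00570941 = 2.6637 rad/s.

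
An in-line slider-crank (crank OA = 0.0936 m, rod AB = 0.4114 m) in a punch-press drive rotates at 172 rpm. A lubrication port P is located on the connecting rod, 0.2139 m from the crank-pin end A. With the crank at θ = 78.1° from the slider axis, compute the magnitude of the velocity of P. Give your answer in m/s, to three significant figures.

1.70

ω = 18.01 rad/s.  Crank-pin speed |V_A| = rω = 1.6859 m/s, perpendicular to OA.
Rod angle: sinφ = −(r/L) sinθ ⇒ φ = -12.863°; ω_rod = −rω cosθ/√(L²−r²sin²θ) = -0.86677 rad/s.
V_P = V_A + ω_rod × AP, with AP = 0.2139 m along the rod.
Components: V_Px = −rω sinθ − a·ω_rod·sinφ = -1.6909 m/s;  V_Py = rω cosθ + a·ω_rod·cosφ = +0.16689 m/s.
|V_P| = √(V_Px² + V_Py²) = 1.6992 m/s.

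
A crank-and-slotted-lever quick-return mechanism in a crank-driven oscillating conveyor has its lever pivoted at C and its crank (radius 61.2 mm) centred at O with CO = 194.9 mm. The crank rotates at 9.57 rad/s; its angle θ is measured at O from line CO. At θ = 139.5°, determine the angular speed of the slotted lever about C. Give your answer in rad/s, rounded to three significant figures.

2.16

ω = 9.57 rad/s
Crank pin A relative to C: A = (d + r cosθ, r sinθ); lever angle φ = atan2(r sinθ, d + r cosθ).
Differentiating tanφ: φ̇ = rω(d cosθ + r)/(d² + r² + 2dr cosθ).
d² + r² + 2dr cosθ = |CA|² = 0.0235914 m²;  d cosθ + r = -0.087003 m.
|ω_lever| = |0.0612·9.57·-0.087003| / 0.0235914 = 2.16 rad/s.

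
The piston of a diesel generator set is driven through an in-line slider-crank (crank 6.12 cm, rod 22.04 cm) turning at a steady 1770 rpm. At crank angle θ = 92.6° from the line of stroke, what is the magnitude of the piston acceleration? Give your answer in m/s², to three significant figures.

700

ω = 2π·1770/60 = 185.4 rad/s
x(θ) = r cosθ + √(L² − r² sin²θ); with ω constant, a = ω²·d²x/dθ².
d²x/dθ² = −r cosθ − r²(cos2θ)/√u − r⁴ sin²2θ/(4u^{3/2}),  u = L² − r² sin²θ = 0.0448384 m².
Substituting r = 0.0612 m, L = 0.2204 m, θ = 92.6°: d²x/dθ² = +0.020388 m.
a = ω²·d²x/dθ² = (185.4)²·(+0.020388) = +700.46 m/s²;  |a| = 700.46 m/s².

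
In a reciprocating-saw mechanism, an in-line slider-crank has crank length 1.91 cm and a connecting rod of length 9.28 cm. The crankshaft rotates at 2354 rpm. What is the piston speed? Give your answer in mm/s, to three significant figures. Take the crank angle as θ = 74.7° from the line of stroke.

ω = 2π·2354/60 = 246.5 rad/s
For an in-line slider-crank, x = r cosθ + √(L² − r² sin²θ), so v = −rω sinθ·[1 + r cosθ/√(L² − r² sin²θ)].
With r = 0.0191 m, L = 0.0928 m, θ = 74.7°: √(L² − r² sin²θ) = 0.090953 m.
v = −0.0191·246.5·0.96456·[1 + 0.0191·0.26387/0.090953] = -4.7931 m/s.
|v| = 4.7931 m/s = 4793.1 mm/s.

4790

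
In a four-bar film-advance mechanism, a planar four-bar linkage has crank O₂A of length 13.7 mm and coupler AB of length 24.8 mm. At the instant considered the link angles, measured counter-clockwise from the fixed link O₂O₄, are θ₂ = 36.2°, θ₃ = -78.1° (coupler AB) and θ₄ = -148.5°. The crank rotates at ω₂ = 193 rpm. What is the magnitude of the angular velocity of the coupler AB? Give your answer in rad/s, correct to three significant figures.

0.971

ω₂ = 20.21 rad/s (from 193 rpm).
Differentiating the loop-closure r₂e^{iθ₂}+r₃e^{iθ₃}=r₁+r₄e^{iθ₄} gives r₂ω₂e^{iθ₂}+r₃ω₃e^{iθ₃}=r₄ω₄e^{iθ₄}.
Eliminating the other unknown: ω₃ = r₂ω₂ sin(θ₄−θ₂) / [r₃ sin(θ₃−θ₄)].
Numerator sine = +0.08194; denominator sine = +0.94206.
Result = 0.0137·20.21·(+0.08194) / (0.0248·(+0.94206)) = +0.9711 rad/s; magnitude 0.9711 rad/s.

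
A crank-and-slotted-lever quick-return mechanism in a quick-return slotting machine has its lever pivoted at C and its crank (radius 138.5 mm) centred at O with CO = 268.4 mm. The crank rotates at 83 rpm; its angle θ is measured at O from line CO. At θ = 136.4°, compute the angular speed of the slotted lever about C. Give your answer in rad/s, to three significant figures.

ω = 8.692 rad/s (from 83 rpm).
Crank pin A relative to C: A = (d + r cosθ, r sinθ); lever angle φ = atan2(r sinθ, d + r cosθ).
Differentiating tanφ: φ̇ = rω(d cosθ + r)/(d² + r² + 2dr cosθ).
d² + r² + 2dr cosθ = |CA|² = 0.0373809 m²;  d cosθ + r = -0.055868 m.
|ω_lever| = |0.1385·8.692·-0.055868| / 0.0373809 = 1.7991 rad/s.

1.80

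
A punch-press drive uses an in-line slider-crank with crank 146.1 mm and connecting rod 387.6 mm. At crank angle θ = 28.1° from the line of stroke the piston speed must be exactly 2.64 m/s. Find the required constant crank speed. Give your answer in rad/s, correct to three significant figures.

For an in-line slider-crank, |v_piston| = rω|sinθ|·[1 + r cosθ/√(L² − r² sin²θ)].
With r = 0.1461 m, L = 0.3876 m, θ = 28.1°: the bracketed kinematic factor |dx/dθ| = 0.092065 m.
ω = v/|dx/dθ| = 2.64/0.092065 = 28.675 rad/s.

28.7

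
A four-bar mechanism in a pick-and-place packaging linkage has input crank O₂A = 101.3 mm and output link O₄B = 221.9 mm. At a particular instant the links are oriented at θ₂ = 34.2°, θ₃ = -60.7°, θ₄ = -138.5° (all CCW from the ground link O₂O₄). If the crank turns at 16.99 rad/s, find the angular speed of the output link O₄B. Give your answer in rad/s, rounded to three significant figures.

ω₂ = 16.99 rad/s
Differentiating the loop-closure r₂e^{iθ₂}+r₃e^{iθ₃}=r₁+r₄e^{iθ₄} gives r₂ω₂e^{iθ₂}+r₃ω₃e^{iθ₃}=r₄ω₄e^{iθ₄}.
Eliminating the other unknown: ω₄ = r₂ω₂ sin(θ₂−θ₃) / [r₄ sin(θ₄−θ₃)].
Numerator sine = +0.99635; denominator sine = -0.97742.
Result = 0.1013·16.99·(+0.99635) / (0.2219·(-0.97742)) = -7.9063 rad/s; magnitude 7.9063 rad/s.

7.91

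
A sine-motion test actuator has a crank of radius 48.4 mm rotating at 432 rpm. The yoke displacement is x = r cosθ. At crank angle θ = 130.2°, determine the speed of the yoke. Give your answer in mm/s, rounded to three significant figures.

1670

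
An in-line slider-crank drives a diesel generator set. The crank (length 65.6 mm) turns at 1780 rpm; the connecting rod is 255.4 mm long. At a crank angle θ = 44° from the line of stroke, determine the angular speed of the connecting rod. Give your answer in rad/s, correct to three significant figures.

ω = 186.4 rad/s (converted from 1780 rpm).
The rod makes angle φ with the slider axis where L sinφ = r sinθ; differentiating, L cosφ·φ̇ = r ω cosθ.
L cosφ = √(L² − r² sin²θ) = 0.2513 m.
|ω_rod| = r ω |cosθ| / √(L² − r² sin²θ) = 0.0656·186.4·0.71934/0.2513 = 35.002 rad/s.

35.0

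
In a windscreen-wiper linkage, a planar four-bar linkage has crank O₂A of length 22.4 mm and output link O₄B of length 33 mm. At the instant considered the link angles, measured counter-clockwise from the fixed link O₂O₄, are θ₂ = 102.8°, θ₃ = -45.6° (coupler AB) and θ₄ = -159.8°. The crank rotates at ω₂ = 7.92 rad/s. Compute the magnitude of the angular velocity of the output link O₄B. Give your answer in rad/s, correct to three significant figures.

3.09

ω₂ = 7.92 rad/s
Differentiating the loop-closure r₂e^{iθ₂}+r₃e^{iθ₃}=r₁+r₄e^{iθ₄} gives r₂ω₂e^{iθ₂}+r₃ω₃e^{iθ₃}=r₄ω₄e^{iθ₄}.
Eliminating the other unknown: ω₄ = r₂ω₂ sin(θ₂−θ₃) / [r₄ sin(θ₄−θ₃)].
Numerator sine = +0.52399; denominator sine = -0.91212.
Result = 0.0224·7.92·(+0.52399) / (0.033·(-0.91212)) = -3.0884 rad/s; magnitude 3.0884 rad/s.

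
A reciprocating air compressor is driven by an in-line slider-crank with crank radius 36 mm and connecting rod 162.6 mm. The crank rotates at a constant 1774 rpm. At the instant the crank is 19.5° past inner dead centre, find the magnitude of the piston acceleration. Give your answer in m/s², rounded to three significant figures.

1390

ω = 2π·1774/60 = 185.8 rad/s
x(θ) = r cosθ + √(L² − r² sin²θ); with ω constant, a = ω²·d²x/dθ².
d²x/dθ² = −r cosθ − r²(cos2θ)/√u − r⁴ sin²2θ/(4u^{3/2}),  u = L² − r² sin²θ = 0.0262944 m².
Substituting r = 0.036 m, L = 0.1626 m, θ = 19.5°: d²x/dθ² = -0.040185 m.
a = ω²·d²x/dθ² = (185.8)²·(-0.040185) = -1386.9 m/s²;  |a| = 1386.9 m/s².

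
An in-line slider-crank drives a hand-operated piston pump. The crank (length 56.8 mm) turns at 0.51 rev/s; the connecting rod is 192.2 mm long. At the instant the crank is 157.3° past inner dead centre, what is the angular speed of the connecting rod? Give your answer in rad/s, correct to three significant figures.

ω = 3.204 rad/s (converted from 0.51 rev/s).
The rod makes angle φ with the slider axis where L sinφ = r sinθ; differentiating, L cosφ·φ̇ = r ω cosθ.
L cosφ = √(L² − r² sin²θ) = 0.19095 m.
|ω_rod| = r ω |cosθ| / √(L² − r² sin²θ) = 0.0568·3.204·0.92254/0.19095 = 0.87937 rad/s.

0.879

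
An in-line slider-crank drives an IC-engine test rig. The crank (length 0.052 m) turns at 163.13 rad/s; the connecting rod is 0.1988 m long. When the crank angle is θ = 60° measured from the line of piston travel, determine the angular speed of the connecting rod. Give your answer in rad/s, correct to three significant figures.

21.9

ω = 163.1 rad/s
The rod makes angle φ with the slider axis where L sinφ = r sinθ; differentiating, L cosφ·φ̇ = r ω cosθ.
L cosφ = √(L² − r² sin²θ) = 0.19363 m.
|ω_rod| = r ω |cosθ| / √(L² − r² sin²θ) = 0.052·163.1·0.50000/0.19363 = 21.904 rad/s.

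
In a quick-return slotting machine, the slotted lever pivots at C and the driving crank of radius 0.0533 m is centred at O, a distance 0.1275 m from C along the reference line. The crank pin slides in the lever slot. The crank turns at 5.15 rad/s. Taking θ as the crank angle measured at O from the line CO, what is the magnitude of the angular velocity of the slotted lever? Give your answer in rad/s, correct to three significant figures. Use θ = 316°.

ω = 5.15 rad/s
Crank pin A relative to C: A = (d + r cosθ, r sinθ); lever angle φ = atan2(r sinθ, d + r cosθ).
Differentiating tanφ: φ̇ = rω(d cosθ + r)/(d² + r² + 2dr cosθ).
d² + r² + 2dr cosθ = |CA|² = 0.028874 m²;  d cosθ + r = +0.14502 m.
|ω_lever| = |0.0533·5.15·+0.14502| / 0.028874 = 1.3786 rad/s.

1.38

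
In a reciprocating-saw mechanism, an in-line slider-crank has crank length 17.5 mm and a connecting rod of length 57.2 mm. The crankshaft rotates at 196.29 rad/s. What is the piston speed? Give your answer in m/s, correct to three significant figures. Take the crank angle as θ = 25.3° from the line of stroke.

ω = 196.3 rad/s
For an in-line slider-crank, x = r cosθ + √(L² − r² sin²θ), so v = −rω sinθ·[1 + r cosθ/√(L² − r² sin²θ)].
With r = 0.0175 m, L = 0.0572 m, θ = 25.3°: √(L² − r² sin²θ) = 0.056709 m.
v = −0.0175·196.3·0.42736·[1 + 0.0175·0.90408/0.056709] = -1.8776 m/s.
|v| = 1.8776 m/s.

1.88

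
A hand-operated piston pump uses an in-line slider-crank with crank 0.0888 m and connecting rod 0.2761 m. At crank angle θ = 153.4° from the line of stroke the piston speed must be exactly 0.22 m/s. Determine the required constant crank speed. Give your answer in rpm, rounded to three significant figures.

74.5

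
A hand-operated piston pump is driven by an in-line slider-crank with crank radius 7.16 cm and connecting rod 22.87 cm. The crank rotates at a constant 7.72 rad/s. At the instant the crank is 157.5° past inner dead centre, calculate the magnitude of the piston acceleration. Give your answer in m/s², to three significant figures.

2.97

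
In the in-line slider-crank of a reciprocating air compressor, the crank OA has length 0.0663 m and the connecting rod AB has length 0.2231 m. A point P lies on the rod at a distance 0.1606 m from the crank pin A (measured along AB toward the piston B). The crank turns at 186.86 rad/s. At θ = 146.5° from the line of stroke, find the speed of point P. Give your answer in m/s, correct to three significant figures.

6.30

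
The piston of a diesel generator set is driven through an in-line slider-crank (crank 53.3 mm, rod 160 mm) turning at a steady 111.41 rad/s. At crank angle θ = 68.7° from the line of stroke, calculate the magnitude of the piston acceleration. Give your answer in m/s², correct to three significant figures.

72.9

ω = 111.4 rad/s
x(θ) = r cosθ + √(L² − r² sin²θ); with ω constant, a = ω²·d²x/dθ².
d²x/dθ² = −r cosθ − r²(cos2θ)/√u − r⁴ sin²2θ/(4u^{3/2}),  u = L² − r² sin²θ = 0.023134 m².
Substituting r = 0.0533 m, L = 0.16 m, θ = 68.7°: d²x/dθ² = -0.0058752 m.
a = ω²·d²x/dθ² = (111.4)²·(-0.0058752) = -72.924 m/s²;  |a| = 72.924 m/s².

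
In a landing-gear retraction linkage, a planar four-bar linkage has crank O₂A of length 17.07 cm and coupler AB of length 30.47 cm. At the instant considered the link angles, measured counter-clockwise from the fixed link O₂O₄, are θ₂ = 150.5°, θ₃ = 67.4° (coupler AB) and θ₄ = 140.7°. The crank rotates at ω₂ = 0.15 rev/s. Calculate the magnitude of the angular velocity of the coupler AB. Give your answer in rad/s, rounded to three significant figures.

0.0938

ω₂ = 0.9425 rad/s (from 0.15 rev/s).
Differentiating the loop-closure r₂e^{iθ₂}+r₃e^{iθ₃}=r₁+r₄e^{iθ₄} gives r₂ω₂e^{iθ₂}+r₃ω₃e^{iθ₃}=r₄ω₄e^{iθ₄}.
Eliminating the other unknown: ω₃ = r₂ω₂ sin(θ₄−θ₂) / [r₃ sin(θ₃−θ₄)].
Numerator sine = -0.17021; denominator sine = -0.95782.
Result = 0.1707·0.9425·(-0.17021) / (0.3047·(-0.95782)) = +0.093828 rad/s; magnitude 0.093828 rad/s.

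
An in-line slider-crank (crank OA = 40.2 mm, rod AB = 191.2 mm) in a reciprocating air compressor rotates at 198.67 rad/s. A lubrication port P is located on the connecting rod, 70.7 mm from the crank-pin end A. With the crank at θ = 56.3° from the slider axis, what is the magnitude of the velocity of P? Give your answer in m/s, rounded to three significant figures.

7.48

ω = 198.7 rad/s.  Crank-pin speed |V_A| = rω = 7.9865 m/s, perpendicular to OA.
Rod angle: sinφ = −(r/L) sinθ ⇒ φ = -10.074°; ω_rod = −rω cosθ/√(L²−r²sin²θ) = -23.539 rad/s.
V_P = V_A + ω_rod × AP, with AP = 0.0707 m along the rod.
Components: V_Px = −rω sinθ − a·ω_rod·sinφ = -6.9355 m/s;  V_Py = rω cosθ + a·ω_rod·cosφ = +2.7927 m/s.
|V_P| = √(V_Px² + V_Py²) = 7.4767 m/s.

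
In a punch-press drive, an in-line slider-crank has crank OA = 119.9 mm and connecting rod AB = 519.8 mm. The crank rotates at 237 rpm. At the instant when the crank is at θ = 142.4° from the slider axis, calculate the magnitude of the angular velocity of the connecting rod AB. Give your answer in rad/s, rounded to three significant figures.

4.58

ω = 24.82 rad/s (converted from 237 rpm).
The rod makes angle φ with the slider axis where L sinφ = r sinθ; differentiating, L cosφ·φ̇ = r ω cosθ.
L cosφ = √(L² − r² sin²θ) = 0.51463 m.
|ω_rod| = r ω |cosθ| / √(L² − r² sin²θ) = 0.1199·24.82·0.79229/0.51463 = 4.5813 rad/s.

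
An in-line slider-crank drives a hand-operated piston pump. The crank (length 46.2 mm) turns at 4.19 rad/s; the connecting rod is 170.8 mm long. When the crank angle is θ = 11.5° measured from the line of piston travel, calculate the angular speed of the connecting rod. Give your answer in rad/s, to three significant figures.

1.11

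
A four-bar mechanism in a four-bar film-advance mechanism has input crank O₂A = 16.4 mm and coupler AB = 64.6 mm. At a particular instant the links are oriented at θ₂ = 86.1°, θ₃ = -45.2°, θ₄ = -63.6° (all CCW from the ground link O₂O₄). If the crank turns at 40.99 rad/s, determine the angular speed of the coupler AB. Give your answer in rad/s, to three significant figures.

ω₂ = 40.99 rad/s
Differentiating the loop-closure r₂e^{iθ₂}+r₃e^{iθ₃}=r₁+r₄e^{iθ₄} gives r₂ω₂e^{iθ₂}+r₃ω₃e^{iθ₃}=r₄ω₄e^{iθ₄}.
Eliminating the other unknown: ω₃ = r₂ω₂ sin(θ₄−θ₂) / [r₃ sin(θ₃−θ₄)].
Numerator sine = -0.50453; denominator sine = +0.31565.
Result = 0.0164·40.99·(-0.50453) / (0.0646·(+0.31565)) = -16.633 rad/s; magnitude 16.633 rad/s.

16.6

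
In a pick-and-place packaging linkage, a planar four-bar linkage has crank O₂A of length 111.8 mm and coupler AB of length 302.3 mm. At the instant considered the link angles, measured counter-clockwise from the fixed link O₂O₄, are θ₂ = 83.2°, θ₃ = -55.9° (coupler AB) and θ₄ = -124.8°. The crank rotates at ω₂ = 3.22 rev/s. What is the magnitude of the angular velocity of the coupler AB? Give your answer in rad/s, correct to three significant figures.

3.77

ω₂ = 20.23 rad/s (from 3.22 rev/s).
Differentiating the loop-closure r₂e^{iθ₂}+r₃e^{iθ₃}=r₁+r₄e^{iθ₄} gives r₂ω₂e^{iθ₂}+r₃ω₃e^{iθ₃}=r₄ω₄e^{iθ₄}.
Eliminating the other unknown: ω₃ = r₂ω₂ sin(θ₄−θ₂) / [r₃ sin(θ₃−θ₄)].
Numerator sine = +0.46947; denominator sine = +0.93295.
Result = 0.1118·20.23·(+0.46947) / (0.3023·(+0.93295)) = +3.7652 rad/s; magnitude 3.7652 rad/s.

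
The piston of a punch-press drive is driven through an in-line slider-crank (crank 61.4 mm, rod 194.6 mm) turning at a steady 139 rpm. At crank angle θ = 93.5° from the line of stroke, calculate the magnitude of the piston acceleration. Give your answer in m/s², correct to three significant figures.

5.08

ω = 2π·139/60 = 14.56 rad/s
x(θ) = r cosθ + √(L² − r² sin²θ); with ω constant, a = ω²·d²x/dθ².
d²x/dθ² = −r cosθ − r²(cos2θ)/√u − r⁴ sin²2θ/(4u^{3/2}),  u = L² − r² sin²θ = 0.0341133 m².
Substituting r = 0.0614 m, L = 0.1946 m, θ = 93.5°: d²x/dθ² = +0.023999 m.
a = ω²·d²x/dθ² = (14.56)²·(+0.023999) = +5.085 m/s²;  |a| = 5.085 m/s².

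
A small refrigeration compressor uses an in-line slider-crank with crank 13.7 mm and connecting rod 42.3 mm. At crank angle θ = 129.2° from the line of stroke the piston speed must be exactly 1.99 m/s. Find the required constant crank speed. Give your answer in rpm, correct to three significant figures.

2270

For an in-line slider-crank, |v_piston| = rω|sinθ|·[1 + r cosθ/√(L² − r² sin²θ)].
With r = 0.0137 m, L = 0.0423 m, θ = 129.2°: the bracketed kinematic factor |dx/dθ| = 0.0083716 m.
ω = v/|dx/dθ| = 1.99/0.0083716 = 237.71 rad/s.
N = 60ω/(2π) = 2269.9 rpm.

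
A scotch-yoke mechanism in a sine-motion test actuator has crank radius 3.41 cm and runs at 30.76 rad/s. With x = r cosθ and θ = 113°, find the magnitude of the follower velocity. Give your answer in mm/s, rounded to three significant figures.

ω = 30.76 rad/s
x = r cosθ ⇒ ẋ = −rω sinθ.
|v| = rω|sinθ| = 0.0341·30.76·|sin 113°| = 0.96553 m/s = 965.53 mm/s.

966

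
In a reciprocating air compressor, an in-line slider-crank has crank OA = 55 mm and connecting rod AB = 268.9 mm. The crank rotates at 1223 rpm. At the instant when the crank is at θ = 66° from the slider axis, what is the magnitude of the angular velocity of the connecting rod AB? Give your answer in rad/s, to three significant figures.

ω = 128.1 rad/s (converted from 1223 rpm).
The rod makes angle φ with the slider axis where L sinφ = r sinθ; differentiating, L cosφ·φ̇ = r ω cosθ.
L cosφ = √(L² − r² sin²θ) = 0.26416 m.
|ω_rod| = r ω |cosθ| / √(L² − r² sin²θ) = 0.055·128.1·0.40674/0.26416 = 10.846 rad/s.

10.8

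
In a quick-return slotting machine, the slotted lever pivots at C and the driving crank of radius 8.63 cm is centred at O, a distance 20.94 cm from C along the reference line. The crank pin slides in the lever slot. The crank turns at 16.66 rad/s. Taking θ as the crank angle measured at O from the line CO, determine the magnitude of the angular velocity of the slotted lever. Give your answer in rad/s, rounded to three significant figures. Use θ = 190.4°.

10.9

ω = 16.66 rad/s
Crank pin A relative to C: A = (d + r cosθ, r sinθ); lever angle φ = atan2(r sinθ, d + r cosθ).
Differentiating tanφ: φ̇ = rω(d cosθ + r)/(d² + r² + 2dr cosθ).
d² + r² + 2dr cosθ = |CA|² = 0.0157474 m²;  d cosθ + r = -0.11966 m.
|ω_lever| = |0.0863·16.66·-0.11966| / 0.0157474 = 10.925 rad/s.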